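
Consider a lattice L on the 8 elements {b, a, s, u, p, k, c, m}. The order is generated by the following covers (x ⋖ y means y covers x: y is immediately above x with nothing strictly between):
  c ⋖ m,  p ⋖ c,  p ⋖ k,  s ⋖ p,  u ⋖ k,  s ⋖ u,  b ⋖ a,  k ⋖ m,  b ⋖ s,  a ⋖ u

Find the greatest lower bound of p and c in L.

Common lower bounds of {p, c}: b, p, s.
The greatest among these is p.

p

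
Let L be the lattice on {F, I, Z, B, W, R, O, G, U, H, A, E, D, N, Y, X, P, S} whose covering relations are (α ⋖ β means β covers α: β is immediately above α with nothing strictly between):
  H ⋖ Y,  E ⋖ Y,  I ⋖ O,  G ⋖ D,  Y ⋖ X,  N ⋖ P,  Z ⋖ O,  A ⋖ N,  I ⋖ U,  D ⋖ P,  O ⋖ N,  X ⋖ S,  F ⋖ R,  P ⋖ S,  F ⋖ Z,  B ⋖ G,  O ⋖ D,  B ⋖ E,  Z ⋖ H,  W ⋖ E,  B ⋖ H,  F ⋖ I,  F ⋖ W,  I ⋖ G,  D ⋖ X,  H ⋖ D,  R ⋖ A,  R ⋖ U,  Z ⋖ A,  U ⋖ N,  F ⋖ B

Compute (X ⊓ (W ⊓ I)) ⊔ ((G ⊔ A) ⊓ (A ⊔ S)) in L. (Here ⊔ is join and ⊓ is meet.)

P

W ∧ I = F
X ∧ F = F
G ∨ A = P
A ∨ S = S
P ∧ S = P
F ∨ P = P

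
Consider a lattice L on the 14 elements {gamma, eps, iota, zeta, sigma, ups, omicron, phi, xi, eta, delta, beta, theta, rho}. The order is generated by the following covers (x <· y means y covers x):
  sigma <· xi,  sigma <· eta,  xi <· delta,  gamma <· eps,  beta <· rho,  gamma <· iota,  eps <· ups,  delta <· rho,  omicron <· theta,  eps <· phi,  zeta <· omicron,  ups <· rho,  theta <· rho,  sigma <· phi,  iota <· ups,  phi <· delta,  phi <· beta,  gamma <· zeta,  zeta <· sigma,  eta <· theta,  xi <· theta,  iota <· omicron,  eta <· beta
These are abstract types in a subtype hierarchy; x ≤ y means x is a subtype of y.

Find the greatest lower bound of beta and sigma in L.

Common lower bounds of {beta, sigma}: gamma, sigma, zeta.
The greatest among these is sigma.

sigma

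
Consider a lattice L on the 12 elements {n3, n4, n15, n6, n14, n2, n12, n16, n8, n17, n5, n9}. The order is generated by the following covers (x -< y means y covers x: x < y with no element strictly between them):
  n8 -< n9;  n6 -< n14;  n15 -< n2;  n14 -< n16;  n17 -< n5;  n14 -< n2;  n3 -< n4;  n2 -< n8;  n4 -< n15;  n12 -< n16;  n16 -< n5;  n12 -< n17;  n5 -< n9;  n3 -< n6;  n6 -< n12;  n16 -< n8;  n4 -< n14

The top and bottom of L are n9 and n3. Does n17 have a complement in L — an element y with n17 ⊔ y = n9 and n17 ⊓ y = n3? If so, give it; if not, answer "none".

Need y with n17 ∨ y = n9 and n17 ∧ y = n3.
Checking each element gives: n15.

n15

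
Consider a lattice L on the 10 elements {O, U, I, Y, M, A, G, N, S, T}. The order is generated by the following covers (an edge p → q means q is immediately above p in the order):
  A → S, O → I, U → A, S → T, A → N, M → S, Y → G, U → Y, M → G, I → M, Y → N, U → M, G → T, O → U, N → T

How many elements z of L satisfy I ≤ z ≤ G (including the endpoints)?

The interval [I, G] = {G, I, M}, which has 3 elements.

3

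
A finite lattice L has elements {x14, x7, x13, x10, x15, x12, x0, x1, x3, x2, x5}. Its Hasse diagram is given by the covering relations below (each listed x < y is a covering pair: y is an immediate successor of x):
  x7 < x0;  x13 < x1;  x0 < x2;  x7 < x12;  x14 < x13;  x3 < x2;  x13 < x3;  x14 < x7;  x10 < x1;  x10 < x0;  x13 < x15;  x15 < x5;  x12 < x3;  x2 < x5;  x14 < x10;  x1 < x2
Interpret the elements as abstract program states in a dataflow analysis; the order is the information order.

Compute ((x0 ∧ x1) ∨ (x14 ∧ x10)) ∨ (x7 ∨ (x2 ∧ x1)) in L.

x2

x0 ∧ x1 = x10
x14 ∧ x10 = x14
x10 ∨ x14 = x10
x2 ∧ x1 = x1
x7 ∨ x1 = x2
x10 ∨ x2 = x2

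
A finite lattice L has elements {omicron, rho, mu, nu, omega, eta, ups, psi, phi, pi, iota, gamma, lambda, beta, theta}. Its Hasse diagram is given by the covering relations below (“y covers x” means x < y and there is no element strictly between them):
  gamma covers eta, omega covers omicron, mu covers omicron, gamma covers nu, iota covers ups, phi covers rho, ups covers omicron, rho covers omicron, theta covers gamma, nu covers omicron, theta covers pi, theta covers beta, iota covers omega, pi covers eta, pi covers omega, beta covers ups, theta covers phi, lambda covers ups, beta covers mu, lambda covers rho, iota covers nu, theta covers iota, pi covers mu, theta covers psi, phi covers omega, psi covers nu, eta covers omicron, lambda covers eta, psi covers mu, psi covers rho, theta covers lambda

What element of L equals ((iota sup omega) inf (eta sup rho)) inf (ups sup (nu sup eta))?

ups

iota ∨ omega = iota
eta ∨ rho = lambda
iota ∧ lambda = ups
nu ∨ eta = gamma
ups ∨ gamma = theta
ups ∧ theta = ups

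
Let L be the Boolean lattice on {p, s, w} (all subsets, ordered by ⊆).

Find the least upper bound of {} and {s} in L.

{s}

Under ⊆, join is union: {} ∪ {s} = {s}.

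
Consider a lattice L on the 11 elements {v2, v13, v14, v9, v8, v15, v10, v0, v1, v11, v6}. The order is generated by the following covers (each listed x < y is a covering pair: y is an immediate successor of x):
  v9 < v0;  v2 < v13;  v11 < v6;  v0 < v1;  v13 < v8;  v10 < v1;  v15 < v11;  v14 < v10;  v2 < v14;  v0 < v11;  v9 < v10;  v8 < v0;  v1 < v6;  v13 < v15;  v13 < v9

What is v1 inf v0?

Common lower bounds of {v1, v0}: v0, v13, v2, v8, v9.
The greatest among these is v0.

v0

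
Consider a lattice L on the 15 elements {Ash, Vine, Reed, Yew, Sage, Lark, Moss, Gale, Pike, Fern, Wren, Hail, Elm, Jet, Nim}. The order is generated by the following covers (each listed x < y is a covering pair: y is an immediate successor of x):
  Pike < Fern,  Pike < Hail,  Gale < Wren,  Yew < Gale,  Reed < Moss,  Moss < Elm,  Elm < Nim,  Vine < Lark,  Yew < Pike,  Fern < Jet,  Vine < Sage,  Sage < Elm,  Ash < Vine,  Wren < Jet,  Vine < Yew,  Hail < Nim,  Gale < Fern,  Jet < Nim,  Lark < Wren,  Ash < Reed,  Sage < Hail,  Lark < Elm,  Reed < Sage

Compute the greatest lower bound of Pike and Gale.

Common lower bounds of {Pike, Gale}: Ash, Vine, Yew.
The greatest among these is Yew.

Yew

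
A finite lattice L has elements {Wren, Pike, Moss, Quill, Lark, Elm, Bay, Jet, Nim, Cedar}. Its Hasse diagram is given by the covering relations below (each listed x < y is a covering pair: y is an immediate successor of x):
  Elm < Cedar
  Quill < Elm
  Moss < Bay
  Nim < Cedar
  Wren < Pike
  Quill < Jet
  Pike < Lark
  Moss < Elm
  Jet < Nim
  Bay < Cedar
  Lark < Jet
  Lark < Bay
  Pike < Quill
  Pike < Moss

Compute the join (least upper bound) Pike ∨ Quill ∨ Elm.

Elm

Common upper bounds of {Pike, Quill, Elm}: Cedar, Elm.
The least among these is Elm.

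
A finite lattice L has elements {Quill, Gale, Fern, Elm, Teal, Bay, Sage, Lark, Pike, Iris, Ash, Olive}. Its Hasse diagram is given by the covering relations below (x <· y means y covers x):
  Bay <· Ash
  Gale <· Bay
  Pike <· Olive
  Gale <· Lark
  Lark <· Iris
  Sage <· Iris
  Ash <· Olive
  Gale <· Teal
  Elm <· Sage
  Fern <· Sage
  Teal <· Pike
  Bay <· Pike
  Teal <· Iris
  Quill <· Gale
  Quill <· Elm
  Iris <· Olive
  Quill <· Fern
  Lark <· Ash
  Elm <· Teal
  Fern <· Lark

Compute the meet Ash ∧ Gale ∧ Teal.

Common lower bounds of {Ash, Gale, Teal}: Gale, Quill.
The greatest among these is Gale.

Gale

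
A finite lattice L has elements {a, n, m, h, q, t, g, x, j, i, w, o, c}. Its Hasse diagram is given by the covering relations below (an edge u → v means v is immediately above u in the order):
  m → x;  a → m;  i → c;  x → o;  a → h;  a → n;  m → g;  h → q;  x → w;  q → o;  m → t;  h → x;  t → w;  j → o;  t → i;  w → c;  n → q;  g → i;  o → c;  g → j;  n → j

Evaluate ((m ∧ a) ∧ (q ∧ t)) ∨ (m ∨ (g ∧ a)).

m

m ∧ a = a
q ∧ t = a
a ∧ a = a
g ∧ a = a
m ∨ a = m
a ∨ m = m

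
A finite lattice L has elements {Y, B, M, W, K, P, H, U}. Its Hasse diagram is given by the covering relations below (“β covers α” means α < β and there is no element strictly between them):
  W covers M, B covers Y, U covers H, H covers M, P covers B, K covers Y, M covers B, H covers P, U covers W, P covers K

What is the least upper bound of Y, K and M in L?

Common upper bounds of {Y, K, M}: H, U.
The least among these is H.

H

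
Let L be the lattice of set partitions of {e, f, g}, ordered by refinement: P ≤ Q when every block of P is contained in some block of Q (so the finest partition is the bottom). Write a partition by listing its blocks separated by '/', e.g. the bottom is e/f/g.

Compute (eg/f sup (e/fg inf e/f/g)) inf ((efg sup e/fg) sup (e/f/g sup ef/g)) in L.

e/fg ∧ e/f/g = e/f/g
eg/f ∨ e/f/g = eg/f
efg ∨ e/fg = efg
e/f/g ∨ ef/g = ef/g
efg ∨ ef/g = efg
eg/f ∧ efg = eg/f

eg/f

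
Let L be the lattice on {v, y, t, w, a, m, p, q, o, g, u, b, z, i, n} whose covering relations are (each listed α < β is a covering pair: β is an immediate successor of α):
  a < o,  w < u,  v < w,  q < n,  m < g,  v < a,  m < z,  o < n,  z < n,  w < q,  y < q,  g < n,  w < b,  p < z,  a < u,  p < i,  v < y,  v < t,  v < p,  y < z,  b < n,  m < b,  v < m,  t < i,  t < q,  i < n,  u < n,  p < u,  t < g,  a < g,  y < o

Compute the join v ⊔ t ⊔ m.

g

Common upper bounds of {v, t, m}: g, n.
The least among these is g.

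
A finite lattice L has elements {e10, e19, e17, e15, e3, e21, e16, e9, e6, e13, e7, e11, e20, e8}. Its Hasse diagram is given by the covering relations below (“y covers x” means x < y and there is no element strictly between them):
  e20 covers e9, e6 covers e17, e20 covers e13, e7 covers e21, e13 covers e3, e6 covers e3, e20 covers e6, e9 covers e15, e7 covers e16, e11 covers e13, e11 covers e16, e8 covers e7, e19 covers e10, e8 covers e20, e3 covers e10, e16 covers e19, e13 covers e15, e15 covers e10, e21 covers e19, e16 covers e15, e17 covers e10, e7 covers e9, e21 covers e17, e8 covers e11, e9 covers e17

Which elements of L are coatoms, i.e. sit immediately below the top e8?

The coatoms are exactly the elements covered by e8: e11, e20, e7.

e11, e20, e7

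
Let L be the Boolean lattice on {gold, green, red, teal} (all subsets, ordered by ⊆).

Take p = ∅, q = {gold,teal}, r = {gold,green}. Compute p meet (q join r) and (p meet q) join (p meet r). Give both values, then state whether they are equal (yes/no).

q join r = {gold,green,teal}, so p meet (q join r) = ∅ meet {gold,green,teal} = ∅.
p meet q = ∅ and p meet r = ∅, so (p meet q) join (p meet r) = ∅ join ∅ = ∅.
Equal: yes.

∅; ∅; yes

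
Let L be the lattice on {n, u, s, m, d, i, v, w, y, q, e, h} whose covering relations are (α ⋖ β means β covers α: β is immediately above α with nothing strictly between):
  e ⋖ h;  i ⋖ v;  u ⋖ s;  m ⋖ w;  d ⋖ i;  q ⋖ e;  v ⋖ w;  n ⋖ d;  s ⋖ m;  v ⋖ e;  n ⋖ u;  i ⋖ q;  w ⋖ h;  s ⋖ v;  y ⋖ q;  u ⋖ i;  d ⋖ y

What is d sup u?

Common upper bounds of {d, u}: e, h, i, q, v, w.
The least among these is i.

i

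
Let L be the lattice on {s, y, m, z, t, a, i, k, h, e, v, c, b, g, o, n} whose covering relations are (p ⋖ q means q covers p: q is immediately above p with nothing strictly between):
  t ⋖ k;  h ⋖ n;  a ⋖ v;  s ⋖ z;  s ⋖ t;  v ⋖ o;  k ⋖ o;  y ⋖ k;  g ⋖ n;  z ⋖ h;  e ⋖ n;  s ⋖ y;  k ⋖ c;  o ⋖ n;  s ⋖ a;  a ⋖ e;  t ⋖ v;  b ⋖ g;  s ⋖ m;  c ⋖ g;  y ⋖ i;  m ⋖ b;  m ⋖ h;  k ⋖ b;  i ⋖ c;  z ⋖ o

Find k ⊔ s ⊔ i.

Common upper bounds of {k, s, i}: c, g, n.
The least among these is c.

c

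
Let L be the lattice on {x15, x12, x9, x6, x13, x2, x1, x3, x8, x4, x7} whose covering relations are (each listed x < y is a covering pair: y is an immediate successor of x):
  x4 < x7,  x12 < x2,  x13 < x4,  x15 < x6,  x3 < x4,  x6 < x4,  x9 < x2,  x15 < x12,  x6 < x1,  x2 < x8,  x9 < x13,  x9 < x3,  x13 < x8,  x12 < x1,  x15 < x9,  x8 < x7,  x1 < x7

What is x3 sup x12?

Common upper bounds of {x3, x12}: x7.
The least among these is x7.

x7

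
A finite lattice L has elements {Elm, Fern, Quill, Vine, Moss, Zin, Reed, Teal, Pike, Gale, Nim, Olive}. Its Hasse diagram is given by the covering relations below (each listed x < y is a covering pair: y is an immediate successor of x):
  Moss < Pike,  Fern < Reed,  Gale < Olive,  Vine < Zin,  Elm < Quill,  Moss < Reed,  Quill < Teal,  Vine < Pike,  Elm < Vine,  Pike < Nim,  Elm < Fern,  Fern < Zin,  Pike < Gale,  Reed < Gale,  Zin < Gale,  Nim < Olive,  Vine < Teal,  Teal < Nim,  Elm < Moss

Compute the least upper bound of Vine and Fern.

Zin

Common upper bounds of {Vine, Fern}: Gale, Olive, Zin.
The least among these is Zin.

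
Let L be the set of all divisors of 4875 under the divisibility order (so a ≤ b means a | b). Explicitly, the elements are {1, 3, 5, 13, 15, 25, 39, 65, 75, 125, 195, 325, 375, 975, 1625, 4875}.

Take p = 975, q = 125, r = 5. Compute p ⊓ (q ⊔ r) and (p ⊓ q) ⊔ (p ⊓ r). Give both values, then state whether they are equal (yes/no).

q ⊔ r = 125, so p ⊓ (q ⊔ r) = 975 ⊓ 125 = 25.
p ⊓ q = 25 and p ⊓ r = 5, so (p ⊓ q) ⊔ (p ⊓ r) = 25 ⊔ 5 = 25.
Equal: yes.

25; 25; yes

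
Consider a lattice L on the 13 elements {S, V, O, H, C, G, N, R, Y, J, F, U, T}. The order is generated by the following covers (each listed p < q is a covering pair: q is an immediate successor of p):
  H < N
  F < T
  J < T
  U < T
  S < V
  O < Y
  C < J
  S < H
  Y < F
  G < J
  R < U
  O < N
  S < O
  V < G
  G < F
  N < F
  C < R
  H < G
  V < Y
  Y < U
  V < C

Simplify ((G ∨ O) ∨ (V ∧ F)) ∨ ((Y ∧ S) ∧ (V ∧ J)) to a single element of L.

G ∨ O = F
V ∧ F = V
F ∨ V = F
Y ∧ S = S
V ∧ J = V
S ∧ V = S
F ∨ S = F

F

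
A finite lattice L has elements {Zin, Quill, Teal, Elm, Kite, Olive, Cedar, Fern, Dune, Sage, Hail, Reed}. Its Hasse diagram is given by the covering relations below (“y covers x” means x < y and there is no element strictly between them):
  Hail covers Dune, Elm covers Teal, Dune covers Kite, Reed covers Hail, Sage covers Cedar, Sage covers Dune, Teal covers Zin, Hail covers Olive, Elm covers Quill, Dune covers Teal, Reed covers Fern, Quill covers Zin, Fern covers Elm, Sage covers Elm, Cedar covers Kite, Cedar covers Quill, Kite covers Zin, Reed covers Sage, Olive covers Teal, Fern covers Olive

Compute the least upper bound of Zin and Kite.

Common upper bounds of {Zin, Kite}: Cedar, Dune, Hail, Kite, Reed, Sage.
The least among these is Kite.

Kite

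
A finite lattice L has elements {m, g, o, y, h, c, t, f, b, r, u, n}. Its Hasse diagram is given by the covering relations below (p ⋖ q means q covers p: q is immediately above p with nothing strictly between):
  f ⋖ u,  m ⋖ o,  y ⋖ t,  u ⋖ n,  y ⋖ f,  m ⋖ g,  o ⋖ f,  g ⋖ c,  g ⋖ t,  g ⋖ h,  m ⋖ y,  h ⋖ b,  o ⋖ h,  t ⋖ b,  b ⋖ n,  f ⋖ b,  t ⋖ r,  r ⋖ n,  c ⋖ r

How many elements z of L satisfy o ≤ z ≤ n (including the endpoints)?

The interval [o, n] = {b, f, h, n, o, u}, which has 6 elements.

6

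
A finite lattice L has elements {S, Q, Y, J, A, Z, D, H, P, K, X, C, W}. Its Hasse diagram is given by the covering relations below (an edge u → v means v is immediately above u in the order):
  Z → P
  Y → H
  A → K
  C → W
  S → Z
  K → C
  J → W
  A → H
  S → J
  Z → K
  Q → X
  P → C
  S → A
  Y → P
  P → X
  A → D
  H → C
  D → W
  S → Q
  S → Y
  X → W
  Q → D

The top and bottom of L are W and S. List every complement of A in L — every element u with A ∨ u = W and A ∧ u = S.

Need u with A ∨ u = W and A ∧ u = S.
Checking each element gives: J, X.

J, X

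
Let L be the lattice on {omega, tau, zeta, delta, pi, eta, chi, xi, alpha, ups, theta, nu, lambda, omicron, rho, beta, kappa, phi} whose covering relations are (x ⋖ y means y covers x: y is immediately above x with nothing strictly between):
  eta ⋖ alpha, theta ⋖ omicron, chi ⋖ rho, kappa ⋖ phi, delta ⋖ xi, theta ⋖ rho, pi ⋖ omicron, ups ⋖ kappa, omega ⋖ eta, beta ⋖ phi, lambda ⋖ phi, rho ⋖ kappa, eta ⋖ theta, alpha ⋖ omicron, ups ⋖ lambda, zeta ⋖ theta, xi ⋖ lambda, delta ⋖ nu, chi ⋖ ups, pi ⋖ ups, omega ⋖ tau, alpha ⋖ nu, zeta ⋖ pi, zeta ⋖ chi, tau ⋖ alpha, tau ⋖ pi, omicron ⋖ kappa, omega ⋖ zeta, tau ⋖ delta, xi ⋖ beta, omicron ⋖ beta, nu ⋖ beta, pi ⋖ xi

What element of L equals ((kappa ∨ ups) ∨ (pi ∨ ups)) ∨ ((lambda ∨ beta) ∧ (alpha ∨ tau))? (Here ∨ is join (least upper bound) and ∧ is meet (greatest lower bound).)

kappa

kappa ∨ ups = kappa
pi ∨ ups = ups
kappa ∨ ups = kappa
lambda ∨ beta = phi
alpha ∨ tau = alpha
phi ∧ alpha = alpha
kappa ∨ alpha = kappa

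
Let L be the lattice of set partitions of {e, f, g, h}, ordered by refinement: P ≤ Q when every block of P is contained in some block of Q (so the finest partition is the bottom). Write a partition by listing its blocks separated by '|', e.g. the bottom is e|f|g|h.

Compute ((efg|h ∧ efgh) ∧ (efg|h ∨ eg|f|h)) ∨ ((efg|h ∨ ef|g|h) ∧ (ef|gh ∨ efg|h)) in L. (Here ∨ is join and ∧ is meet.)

efg|h

efg|h ∧ efgh = efg|h
efg|h ∨ eg|f|h = efg|h
efg|h ∧ efg|h = efg|h
efg|h ∨ ef|g|h = efg|h
ef|gh ∨ efg|h = efgh
efg|h ∧ efgh = efg|h
efg|h ∨ efg|h = efg|h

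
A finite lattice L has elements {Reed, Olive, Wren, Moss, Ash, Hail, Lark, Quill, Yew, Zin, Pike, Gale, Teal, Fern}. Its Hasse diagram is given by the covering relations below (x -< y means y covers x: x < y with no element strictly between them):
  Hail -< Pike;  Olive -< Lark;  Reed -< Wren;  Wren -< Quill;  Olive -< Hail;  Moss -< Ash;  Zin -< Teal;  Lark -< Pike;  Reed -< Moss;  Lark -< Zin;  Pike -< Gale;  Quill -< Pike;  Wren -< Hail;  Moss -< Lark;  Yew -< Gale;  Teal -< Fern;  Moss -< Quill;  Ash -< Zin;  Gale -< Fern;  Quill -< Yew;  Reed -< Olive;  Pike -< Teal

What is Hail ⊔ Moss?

Pike

Common upper bounds of {Hail, Moss}: Fern, Gale, Pike, Teal.
The least among these is Pike.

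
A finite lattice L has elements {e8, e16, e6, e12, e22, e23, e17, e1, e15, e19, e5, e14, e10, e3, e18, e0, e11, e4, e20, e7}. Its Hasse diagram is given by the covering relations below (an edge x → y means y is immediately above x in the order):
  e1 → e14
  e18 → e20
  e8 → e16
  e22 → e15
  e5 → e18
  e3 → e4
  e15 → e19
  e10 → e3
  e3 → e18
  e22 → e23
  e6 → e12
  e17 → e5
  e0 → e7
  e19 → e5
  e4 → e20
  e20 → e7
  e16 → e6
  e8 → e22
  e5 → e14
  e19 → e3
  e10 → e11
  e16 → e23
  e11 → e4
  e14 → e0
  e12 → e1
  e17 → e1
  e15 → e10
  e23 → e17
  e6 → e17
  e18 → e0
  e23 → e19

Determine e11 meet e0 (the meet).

e10

Common lower bounds of {e11, e0}: e10, e15, e22, e8.
The greatest among these is e10.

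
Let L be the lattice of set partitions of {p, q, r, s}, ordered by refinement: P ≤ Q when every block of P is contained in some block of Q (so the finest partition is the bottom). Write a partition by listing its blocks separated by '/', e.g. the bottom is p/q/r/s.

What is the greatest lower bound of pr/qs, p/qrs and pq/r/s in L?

p/q/r/s

The meet (common refinement) of pr/qs, p/qrs, pq/r/s intersects blocks pairwise, giving p/q/r/s.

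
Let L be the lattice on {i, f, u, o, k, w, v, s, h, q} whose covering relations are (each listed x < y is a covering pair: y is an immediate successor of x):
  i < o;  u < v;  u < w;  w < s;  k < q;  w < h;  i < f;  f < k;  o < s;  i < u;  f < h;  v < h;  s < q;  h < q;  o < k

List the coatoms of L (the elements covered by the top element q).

h, k, s

The coatoms are exactly the elements covered by q: h, k, s.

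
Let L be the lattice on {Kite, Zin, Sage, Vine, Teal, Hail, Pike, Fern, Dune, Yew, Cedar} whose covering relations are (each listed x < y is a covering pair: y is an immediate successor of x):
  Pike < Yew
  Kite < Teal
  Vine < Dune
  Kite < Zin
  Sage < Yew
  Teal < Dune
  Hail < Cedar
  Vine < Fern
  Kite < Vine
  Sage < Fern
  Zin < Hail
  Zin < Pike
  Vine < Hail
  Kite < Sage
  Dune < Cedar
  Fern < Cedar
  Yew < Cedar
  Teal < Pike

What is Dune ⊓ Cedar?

Dune

Common lower bounds of {Dune, Cedar}: Dune, Kite, Teal, Vine.
The greatest among these is Dune.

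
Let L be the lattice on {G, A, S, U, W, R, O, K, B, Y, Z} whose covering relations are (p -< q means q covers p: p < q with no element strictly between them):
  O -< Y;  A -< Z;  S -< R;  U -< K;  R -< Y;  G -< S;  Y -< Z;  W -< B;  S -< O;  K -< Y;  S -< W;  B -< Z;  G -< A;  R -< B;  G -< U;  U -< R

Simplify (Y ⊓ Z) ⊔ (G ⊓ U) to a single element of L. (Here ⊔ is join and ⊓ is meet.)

Y ∧ Z = Y
G ∧ U = G
Y ∨ G = Y

Y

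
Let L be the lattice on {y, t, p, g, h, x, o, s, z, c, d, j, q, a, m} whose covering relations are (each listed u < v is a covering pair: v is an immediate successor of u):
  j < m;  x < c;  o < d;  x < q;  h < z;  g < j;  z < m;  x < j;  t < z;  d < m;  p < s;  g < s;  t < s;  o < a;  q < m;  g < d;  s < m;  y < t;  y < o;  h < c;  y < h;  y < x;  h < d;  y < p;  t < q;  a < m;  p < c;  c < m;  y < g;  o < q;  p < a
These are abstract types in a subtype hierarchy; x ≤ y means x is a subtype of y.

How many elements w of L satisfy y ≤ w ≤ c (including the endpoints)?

5

The interval [y, c] = {c, h, p, x, y}, which has 5 elements.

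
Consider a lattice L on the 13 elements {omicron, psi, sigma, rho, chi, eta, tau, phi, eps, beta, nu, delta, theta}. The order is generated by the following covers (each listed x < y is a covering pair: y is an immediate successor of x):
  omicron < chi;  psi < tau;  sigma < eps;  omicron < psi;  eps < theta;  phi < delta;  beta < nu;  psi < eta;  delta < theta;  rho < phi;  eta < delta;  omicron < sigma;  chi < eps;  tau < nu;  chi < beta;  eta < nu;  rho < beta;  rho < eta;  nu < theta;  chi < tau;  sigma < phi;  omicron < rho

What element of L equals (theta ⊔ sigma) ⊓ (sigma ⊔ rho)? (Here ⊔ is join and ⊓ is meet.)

theta ∨ sigma = theta
sigma ∨ rho = phi
theta ∧ phi = phi

phi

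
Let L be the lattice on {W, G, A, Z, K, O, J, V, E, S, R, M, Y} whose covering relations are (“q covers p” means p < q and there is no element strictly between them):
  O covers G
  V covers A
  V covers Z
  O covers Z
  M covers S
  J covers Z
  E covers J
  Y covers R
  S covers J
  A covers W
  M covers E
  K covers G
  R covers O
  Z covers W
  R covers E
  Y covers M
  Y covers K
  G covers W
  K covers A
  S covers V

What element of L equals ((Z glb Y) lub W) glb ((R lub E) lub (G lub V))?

Z ∧ Y = Z
Z ∨ W = Z
R ∨ E = R
G ∨ V = Y
R ∨ Y = Y
Z ∧ Y = Z

Z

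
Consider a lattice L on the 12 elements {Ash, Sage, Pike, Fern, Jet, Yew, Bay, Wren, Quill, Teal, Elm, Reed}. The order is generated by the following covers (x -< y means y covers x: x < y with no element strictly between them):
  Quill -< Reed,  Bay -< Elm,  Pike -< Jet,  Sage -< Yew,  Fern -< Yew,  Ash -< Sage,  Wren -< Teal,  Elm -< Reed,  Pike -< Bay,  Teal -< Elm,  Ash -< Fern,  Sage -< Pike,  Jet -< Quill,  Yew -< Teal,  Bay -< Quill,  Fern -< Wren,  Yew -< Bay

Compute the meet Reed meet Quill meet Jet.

Jet

Common lower bounds of {Reed, Quill, Jet}: Ash, Jet, Pike, Sage.
The greatest among these is Jet.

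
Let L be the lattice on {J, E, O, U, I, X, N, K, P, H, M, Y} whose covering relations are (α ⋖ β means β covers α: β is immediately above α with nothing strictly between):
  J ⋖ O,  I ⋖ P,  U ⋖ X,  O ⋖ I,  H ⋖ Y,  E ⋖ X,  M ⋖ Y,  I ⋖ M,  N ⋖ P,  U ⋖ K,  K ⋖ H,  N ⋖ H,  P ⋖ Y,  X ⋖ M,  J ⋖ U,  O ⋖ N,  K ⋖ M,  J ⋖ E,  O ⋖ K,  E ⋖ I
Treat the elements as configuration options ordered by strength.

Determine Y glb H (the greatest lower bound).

Common lower bounds of {Y, H}: H, J, K, N, O, U.
The greatest among these is H.

H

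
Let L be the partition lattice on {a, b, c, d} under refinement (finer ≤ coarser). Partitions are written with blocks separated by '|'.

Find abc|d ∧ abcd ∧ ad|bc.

The meet (common refinement) of abc|d, abcd, ad|bc intersects blocks pairwise, giving a|bc|d.

a|bc|d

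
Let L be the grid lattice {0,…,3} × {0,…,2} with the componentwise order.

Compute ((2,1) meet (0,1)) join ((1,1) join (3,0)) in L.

(2,1) ∧ (0,1) = (0,1)
(1,1) ∨ (3,0) = (3,1)
(0,1) ∨ (3,1) = (3,1)

(3,1)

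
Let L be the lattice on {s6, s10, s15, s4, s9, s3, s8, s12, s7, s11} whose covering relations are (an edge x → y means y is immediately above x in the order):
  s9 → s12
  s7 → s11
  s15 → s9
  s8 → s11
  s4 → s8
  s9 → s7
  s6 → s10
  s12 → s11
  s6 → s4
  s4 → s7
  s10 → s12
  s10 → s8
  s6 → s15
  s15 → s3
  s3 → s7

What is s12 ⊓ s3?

s15

Common lower bounds of {s12, s3}: s15, s6.
The greatest among these is s15.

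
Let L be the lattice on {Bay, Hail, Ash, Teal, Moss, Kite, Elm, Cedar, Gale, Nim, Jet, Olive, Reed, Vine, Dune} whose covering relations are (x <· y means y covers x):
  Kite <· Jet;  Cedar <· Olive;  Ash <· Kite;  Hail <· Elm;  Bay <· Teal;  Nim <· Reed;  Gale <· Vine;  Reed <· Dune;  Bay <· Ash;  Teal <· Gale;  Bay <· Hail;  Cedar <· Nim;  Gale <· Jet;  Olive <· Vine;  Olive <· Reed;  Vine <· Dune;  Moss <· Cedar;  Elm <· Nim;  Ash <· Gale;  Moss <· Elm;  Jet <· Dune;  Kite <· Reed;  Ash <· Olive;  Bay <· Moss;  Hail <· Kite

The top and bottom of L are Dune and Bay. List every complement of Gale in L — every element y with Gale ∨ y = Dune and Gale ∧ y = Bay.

Need y with Gale ∨ y = Dune and Gale ∧ y = Bay.
Checking each element gives: Elm, Nim.

Elm, Nim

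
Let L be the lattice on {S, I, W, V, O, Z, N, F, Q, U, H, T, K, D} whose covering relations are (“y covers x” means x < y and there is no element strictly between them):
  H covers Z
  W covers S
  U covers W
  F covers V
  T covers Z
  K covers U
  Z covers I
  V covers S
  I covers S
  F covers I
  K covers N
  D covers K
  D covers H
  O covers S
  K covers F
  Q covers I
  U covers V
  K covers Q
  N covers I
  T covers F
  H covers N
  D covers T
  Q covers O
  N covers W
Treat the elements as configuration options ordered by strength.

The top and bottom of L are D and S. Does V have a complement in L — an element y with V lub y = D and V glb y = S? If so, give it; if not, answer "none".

Need y with V ∨ y = D and V ∧ y = S.
Checking each element gives: H.

H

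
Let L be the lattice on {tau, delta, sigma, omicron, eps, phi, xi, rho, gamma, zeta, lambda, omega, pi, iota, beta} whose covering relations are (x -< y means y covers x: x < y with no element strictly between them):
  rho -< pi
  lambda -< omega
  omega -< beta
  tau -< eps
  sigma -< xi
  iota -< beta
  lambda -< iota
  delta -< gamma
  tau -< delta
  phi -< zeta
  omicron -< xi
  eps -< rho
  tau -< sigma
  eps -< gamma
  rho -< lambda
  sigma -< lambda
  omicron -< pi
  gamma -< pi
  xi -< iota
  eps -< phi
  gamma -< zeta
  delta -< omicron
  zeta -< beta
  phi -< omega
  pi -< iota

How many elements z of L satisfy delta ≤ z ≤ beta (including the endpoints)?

The interval [delta, beta] = {beta, delta, gamma, iota, omicron, pi, xi, zeta}, which has 8 elements.

8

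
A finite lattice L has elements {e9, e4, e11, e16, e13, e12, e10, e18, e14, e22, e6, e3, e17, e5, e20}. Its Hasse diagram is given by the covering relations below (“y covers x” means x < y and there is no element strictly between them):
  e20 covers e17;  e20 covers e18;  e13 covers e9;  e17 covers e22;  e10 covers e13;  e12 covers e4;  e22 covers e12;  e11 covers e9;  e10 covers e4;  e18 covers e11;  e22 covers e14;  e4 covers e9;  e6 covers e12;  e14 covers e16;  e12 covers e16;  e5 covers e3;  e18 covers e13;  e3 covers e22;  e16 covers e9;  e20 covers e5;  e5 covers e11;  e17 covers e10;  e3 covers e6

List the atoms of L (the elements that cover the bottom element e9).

e11, e13, e16, e4

The atoms are exactly the elements that cover e9: e11, e13, e16, e4.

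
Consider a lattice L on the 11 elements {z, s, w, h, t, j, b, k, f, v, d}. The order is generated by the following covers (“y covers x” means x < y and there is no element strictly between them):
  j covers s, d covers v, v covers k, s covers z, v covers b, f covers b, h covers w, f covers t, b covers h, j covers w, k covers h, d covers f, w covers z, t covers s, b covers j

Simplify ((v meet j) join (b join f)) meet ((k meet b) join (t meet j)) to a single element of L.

b

v ∧ j = j
b ∨ f = f
j ∨ f = f
k ∧ b = h
t ∧ j = s
h ∨ s = b
f ∧ b = b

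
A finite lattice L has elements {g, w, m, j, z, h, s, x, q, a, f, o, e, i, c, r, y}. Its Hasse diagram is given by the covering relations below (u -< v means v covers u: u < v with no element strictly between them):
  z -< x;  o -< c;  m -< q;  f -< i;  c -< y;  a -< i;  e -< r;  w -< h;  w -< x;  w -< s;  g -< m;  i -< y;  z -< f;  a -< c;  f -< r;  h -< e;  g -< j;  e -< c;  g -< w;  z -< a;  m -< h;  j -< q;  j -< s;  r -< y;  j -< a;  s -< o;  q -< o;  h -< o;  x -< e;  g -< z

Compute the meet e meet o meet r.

h

Common lower bounds of {e, o, r}: g, h, m, w.
The greatest among these is h.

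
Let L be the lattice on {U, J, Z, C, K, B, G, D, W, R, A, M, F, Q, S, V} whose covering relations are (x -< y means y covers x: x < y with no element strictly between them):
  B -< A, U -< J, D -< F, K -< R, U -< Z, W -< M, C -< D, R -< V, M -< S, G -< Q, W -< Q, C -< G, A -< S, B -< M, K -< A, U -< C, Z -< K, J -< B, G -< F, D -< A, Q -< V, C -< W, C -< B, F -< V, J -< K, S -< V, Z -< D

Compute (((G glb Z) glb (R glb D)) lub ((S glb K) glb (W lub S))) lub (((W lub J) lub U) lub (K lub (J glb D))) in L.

S

G ∧ Z = U
R ∧ D = Z
U ∧ Z = U
S ∧ K = K
W ∨ S = S
K ∧ S = K
U ∨ K = K
W ∨ J = M
M ∨ U = M
J ∧ D = U
K ∨ U = K
M ∨ K = S
K ∨ S = S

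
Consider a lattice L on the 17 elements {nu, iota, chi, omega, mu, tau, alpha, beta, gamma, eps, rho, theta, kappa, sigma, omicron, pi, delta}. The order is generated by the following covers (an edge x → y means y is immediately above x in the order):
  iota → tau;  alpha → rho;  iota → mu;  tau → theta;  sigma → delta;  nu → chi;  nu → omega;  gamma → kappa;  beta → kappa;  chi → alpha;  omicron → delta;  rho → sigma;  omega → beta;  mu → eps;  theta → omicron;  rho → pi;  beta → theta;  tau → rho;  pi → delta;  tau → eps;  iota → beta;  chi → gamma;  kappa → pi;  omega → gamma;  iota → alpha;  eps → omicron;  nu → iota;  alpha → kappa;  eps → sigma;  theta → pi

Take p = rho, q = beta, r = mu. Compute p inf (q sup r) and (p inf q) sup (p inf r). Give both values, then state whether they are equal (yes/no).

q sup r = omicron, so p inf (q sup r) = rho inf omicron = tau.
p inf q = iota and p inf r = iota, so (p inf q) sup (p inf r) = iota sup iota = iota.
Equal: no.

tau; iota; no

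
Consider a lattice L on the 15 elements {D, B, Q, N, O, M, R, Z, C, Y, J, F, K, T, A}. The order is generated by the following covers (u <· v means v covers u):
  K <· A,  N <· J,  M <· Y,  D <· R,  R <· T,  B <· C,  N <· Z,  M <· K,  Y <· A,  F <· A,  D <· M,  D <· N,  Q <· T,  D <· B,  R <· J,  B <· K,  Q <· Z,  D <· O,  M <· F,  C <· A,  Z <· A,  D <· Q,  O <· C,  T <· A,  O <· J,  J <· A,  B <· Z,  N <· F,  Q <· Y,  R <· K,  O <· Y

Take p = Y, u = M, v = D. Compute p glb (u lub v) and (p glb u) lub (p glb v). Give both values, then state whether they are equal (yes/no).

M; M; yes

u lub v = M, so p glb (u lub v) = Y glb M = M.
p glb u = M and p glb v = D, so (p glb u) lub (p glb v) = M lub D = M.
Equal: yes.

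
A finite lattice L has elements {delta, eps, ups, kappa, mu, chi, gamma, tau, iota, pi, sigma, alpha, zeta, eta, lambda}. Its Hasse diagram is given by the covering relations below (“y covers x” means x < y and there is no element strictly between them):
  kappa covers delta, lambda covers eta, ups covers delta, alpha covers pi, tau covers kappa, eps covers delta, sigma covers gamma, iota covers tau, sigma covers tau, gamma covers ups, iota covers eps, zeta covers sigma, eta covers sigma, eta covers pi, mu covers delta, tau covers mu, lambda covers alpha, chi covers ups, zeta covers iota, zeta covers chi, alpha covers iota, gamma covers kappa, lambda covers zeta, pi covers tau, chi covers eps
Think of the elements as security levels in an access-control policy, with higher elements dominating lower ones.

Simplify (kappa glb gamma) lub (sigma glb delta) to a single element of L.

kappa

kappa ∧ gamma = kappa
sigma ∧ delta = delta
kappa ∨ delta = kappa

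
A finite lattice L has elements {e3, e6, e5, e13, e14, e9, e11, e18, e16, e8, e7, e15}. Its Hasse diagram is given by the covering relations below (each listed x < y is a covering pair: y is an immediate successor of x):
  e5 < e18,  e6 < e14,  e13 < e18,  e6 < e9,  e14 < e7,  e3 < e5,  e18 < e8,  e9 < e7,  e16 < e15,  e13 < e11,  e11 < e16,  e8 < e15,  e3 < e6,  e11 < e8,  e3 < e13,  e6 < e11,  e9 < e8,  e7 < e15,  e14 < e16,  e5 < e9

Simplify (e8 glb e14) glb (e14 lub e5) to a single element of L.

e6

e8 ∧ e14 = e6
e14 ∨ e5 = e7
e6 ∧ e7 = e6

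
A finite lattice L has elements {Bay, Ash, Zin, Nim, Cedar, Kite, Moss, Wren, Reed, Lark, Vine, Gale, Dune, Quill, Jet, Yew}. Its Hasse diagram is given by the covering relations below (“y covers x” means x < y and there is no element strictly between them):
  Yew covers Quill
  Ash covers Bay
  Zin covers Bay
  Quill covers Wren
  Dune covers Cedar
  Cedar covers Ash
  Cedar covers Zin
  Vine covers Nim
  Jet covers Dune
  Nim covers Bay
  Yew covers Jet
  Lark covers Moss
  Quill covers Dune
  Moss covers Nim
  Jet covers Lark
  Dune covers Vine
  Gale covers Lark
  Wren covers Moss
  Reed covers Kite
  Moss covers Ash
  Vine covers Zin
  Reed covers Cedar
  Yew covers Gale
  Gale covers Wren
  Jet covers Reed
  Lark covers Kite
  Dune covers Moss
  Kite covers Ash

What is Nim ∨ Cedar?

Common upper bounds of {Nim, Cedar}: Dune, Jet, Quill, Yew.
The least among these is Dune.

Dune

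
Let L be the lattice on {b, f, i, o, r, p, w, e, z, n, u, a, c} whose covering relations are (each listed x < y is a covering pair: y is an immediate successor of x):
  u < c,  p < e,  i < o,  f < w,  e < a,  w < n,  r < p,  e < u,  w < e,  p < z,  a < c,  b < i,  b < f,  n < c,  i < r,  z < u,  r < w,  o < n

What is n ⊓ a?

w

Common lower bounds of {n, a}: b, f, i, r, w.
The greatest among these is w.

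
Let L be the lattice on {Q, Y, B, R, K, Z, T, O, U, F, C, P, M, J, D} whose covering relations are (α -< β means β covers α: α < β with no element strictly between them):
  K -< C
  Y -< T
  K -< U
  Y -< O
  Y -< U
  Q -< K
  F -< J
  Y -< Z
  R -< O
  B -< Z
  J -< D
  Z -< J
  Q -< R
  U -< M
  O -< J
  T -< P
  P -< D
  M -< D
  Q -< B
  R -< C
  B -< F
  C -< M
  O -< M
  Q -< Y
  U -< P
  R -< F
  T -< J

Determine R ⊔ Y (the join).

O

Common upper bounds of {R, Y}: D, J, M, O.
The least among these is O.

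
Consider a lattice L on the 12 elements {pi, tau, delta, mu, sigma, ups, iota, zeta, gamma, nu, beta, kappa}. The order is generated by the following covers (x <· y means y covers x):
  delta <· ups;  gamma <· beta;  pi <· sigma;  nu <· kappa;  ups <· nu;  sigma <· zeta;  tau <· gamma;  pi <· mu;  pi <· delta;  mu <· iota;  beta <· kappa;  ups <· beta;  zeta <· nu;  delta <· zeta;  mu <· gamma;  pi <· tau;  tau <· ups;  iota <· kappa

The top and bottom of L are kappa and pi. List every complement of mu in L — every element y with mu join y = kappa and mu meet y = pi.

Need y with mu ∨ y = kappa and mu ∧ y = pi.
Checking each element gives: nu, sigma, zeta.

nu, sigma, zeta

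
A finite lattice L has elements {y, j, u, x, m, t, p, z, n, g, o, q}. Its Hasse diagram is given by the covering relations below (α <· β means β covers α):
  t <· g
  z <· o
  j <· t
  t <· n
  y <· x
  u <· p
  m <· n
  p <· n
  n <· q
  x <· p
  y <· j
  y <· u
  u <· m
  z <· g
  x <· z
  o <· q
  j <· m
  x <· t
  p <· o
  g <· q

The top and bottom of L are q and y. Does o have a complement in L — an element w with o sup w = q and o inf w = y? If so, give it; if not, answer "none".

j

Need w with o ∨ w = q and o ∧ w = y.
Checking each element gives: j.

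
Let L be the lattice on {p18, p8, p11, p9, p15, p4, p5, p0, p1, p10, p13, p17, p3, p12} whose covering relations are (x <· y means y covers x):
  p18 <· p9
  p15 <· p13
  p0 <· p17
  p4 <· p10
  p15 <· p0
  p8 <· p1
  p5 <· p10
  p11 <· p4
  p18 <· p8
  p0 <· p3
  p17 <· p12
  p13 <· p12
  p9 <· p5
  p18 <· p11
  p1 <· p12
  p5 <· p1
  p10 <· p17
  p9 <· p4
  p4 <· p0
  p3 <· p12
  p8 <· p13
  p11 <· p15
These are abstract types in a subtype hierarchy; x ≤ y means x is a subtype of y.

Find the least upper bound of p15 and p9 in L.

Common upper bounds of {p15, p9}: p0, p12, p17, p3.
The least among these is p0.

p0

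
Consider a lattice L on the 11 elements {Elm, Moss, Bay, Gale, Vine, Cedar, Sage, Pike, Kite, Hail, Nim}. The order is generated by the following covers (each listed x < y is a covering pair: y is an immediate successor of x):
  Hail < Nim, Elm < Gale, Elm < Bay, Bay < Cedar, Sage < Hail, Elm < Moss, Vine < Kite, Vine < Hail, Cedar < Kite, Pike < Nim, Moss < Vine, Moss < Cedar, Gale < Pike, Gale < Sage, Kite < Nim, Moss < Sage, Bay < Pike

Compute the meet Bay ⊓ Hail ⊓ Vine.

Common lower bounds of {Bay, Hail, Vine}: Elm.
The greatest among these is Elm.

Elm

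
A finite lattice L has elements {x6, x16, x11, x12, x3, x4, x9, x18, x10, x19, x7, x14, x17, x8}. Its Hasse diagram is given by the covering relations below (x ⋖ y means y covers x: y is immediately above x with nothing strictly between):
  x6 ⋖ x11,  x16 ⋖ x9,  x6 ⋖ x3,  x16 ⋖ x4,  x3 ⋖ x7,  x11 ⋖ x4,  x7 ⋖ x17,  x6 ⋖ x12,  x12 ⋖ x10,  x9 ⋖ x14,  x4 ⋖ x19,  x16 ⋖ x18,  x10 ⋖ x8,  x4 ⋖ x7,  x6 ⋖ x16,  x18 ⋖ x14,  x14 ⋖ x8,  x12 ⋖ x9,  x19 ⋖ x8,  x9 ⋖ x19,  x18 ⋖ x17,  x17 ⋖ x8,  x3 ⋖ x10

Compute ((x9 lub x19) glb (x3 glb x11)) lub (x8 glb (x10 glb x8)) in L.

x9 ∨ x19 = x19
x3 ∧ x11 = x6
x19 ∧ x6 = x6
x10 ∧ x8 = x10
x8 ∧ x10 = x10
x6 ∨ x10 = x10

x10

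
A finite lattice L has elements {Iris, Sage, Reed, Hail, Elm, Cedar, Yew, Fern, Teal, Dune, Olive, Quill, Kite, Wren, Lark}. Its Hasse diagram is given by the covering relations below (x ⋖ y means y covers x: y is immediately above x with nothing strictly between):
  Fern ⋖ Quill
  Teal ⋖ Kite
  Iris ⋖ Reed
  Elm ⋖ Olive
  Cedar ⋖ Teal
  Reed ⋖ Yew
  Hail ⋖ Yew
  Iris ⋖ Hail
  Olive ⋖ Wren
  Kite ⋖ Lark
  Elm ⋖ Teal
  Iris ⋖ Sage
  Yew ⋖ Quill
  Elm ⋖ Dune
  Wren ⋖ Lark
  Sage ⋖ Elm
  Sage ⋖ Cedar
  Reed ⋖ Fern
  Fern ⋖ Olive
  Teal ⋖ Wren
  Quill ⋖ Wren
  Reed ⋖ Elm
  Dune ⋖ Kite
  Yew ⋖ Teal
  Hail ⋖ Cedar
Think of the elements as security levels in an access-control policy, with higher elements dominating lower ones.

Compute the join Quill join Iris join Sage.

Common upper bounds of {Quill, Iris, Sage}: Lark, Wren.
The least among these is Wren.

Wren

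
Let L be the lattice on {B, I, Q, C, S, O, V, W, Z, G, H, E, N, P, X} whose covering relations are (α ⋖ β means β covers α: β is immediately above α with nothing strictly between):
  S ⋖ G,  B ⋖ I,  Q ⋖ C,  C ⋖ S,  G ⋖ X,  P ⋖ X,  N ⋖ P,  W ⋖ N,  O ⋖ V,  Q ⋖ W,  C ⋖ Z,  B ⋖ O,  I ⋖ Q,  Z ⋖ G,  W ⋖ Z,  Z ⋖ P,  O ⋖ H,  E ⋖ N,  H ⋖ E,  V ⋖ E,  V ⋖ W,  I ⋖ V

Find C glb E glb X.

I

Common lower bounds of {C, E, X}: B, I.
The greatest among these is I.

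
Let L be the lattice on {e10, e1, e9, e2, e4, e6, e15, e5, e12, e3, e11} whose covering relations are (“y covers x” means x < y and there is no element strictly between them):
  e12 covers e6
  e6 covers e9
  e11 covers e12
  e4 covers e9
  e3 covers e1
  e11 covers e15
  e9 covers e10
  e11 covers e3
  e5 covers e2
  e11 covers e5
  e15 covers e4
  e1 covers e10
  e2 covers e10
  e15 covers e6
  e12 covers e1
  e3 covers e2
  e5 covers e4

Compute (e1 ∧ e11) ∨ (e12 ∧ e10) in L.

e1 ∧ e11 = e1
e12 ∧ e10 = e10
e1 ∨ e10 = e1

e1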